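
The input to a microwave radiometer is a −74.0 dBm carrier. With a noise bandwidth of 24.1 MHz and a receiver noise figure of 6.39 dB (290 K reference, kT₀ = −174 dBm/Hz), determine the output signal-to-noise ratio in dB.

Noise floor: N = −174 + 10 log₁₀(B) + NF
10 log₁₀(2.41×10⁷) = 73.82 dB
N = −174 + 73.82 + 6.39 = −93.79 dBm
SNR = P_sig − N = −74.0 − (−93.79) = 19.79 dB → 19.8 dB

19.8 dB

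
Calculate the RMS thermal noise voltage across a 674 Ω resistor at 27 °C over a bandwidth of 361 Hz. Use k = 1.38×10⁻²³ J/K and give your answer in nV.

T = 27 °C + 273.15 = 300.15 K
V_n = √(4kTRB)
4kTRB = 4 × 1.38×10⁻²³ × 300.15 × 6.74×10² × 3.61×10² = 4.03×10⁻¹⁵ V²
V_n = √(4.03×10⁻¹⁵) = 6.35×10⁻⁸ V = 63.5 nV

63.5 nV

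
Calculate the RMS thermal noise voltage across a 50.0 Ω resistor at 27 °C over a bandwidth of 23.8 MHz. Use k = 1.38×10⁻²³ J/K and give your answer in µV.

4.44 µV

T = 27 °C + 273.15 = 300.15 K
V_n = √(4kTRB)
4kTRB = 4 × 1.38×10⁻²³ × 300.15 × 5.00×10¹ × 2.38×10⁷ = 1.97×10⁻¹¹ V²
V_n = √(1.97×10⁻¹¹) = 4.44×10⁻⁶ V = 4.44 µV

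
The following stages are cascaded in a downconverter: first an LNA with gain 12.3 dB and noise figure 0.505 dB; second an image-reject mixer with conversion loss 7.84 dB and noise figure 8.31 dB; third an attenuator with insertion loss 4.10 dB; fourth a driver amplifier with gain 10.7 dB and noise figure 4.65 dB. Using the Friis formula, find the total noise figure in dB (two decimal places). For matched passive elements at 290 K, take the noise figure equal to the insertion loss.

Convert to linear (a loss of L dB is a gain of −L dB): F_i = 10^(NF_i/10), G_i = 10^(G_i,dB/10)
  Stage 1: F_1 = 10^(0.505/10) = 1.123, G_1 = 10^(12.3/10) = 16.98
  Stage 2: F_2 = 10^(8.31/10) = 6.776, G_2 = 10^(−7.84/10) = 0.1644
  Stage 3: F_3 = 10^(4.10/10) = 2.570, G_3 = 10^(−4.10/10) = 0.3890
  Stage 4: F_4 = 10^(4.65/10) = 2.917, G_4 = 10^(10.7/10) = 11.75
Friis cascade:
  F = 1.123 + (6.776 − 1)/16.98 + (2.570 − 1)/2.793 + (2.917 − 1)/1.086 = 3.791
NF = 10 log₁₀(3.791) = 5.79 dB

5.79 dB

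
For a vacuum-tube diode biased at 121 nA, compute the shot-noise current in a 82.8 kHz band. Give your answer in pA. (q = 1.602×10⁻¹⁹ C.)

56.7 pA

I_n = √(2qI·B)
2qI·B = 2 × 1.602×10⁻¹⁹ × 1.21×10⁻⁷ × 8.28×10⁴ = 3.21×10⁻²¹ A²
I_n = √(3.21×10⁻²¹) = 5.67×10⁻¹¹ A = 56.7 pA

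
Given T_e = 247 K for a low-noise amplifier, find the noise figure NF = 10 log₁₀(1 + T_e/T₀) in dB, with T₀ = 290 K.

F = 1 + T_e/T₀ = 1 + 247/290 = 1.85172
NF = 10 log₁₀(1.85172) = 2.68 dB

2.68 dB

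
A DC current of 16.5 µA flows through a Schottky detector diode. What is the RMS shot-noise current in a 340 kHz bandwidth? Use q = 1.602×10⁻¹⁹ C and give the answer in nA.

I_n = √(2qI·B)
2qI·B = 2 × 1.602×10⁻¹⁹ × 1.65×10⁻⁵ × 3.40×10⁵ = 1.80×10⁻¹⁸ A²
I_n = √(1.80×10⁻¹⁸) = 1.34×10⁻⁹ A = 1.34 nA

1.34 nA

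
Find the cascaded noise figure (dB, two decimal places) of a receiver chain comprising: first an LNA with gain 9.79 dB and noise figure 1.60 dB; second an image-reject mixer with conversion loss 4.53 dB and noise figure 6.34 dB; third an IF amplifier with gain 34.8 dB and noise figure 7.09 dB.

Convert to linear (a loss of L dB is a gain of −L dB): F_i = 10^(NF_i/10), G_i = 10^(G_i,dB/10)
  Stage 1: F_1 = 10^(1.60/10) = 1.445, G_1 = 10^(9.79/10) = 9.528
  Stage 2: F_2 = 10^(6.34/10) = 4.305, G_2 = 10^(−4.53/10) = 0.3524
  Stage 3: F_3 = 10^(7.09/10) = 5.117, G_3 = 10^(34.8/10) = 3020
Friis cascade:
  F = 1.445 + (4.305 − 1)/9.528 + (5.117 − 1)/3.357 = 3.019
NF = 10 log₁₀(3.019) = 4.80 dB

4.80 dB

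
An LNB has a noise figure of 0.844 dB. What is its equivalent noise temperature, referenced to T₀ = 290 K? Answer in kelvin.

62.2 K

F = 10^(0.844/10) = 1.21451
T_e = (F − 1)·T₀ = (1.21451 − 1) × 290 = 62.2 K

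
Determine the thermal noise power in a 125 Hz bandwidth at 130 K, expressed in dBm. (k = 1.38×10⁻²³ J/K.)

P_n = kTB = 1.38×10⁻²³ × 130 × 1.25×10² = 2.24×10⁻¹⁹ W
In dBm: 10 log₁₀(2.24×10⁻¹⁹ / 10⁻³) = −156.5 dBm

−156.5 dBm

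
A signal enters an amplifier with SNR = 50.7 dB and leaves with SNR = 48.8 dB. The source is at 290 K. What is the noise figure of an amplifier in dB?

NF (dB) = SNR_in(dB) − SNR_out(dB) when the source is at T₀
NF = 50.7 − 48.8 = 1.9 dB

1.9 dB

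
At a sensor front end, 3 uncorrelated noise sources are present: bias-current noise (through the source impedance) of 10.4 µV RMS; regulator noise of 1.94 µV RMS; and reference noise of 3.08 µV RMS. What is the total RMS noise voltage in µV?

11.0 µV

Uncorrelated sources add in power (mean-square): V_tot = √(ΣV_i²)
V_tot = √[(1.04×10⁻⁵)² + (1.94×10⁻⁶)² + (3.08×10⁻⁶)²] = 1.10×10⁻⁵ V = 11.0 µV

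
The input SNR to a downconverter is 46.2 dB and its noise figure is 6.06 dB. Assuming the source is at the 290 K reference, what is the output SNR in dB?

40.14 dB

By definition F = SNR_in/SNR_out, so in dB: SNR_out = SNR_in − NF
SNR_out = 46.2 − 6.06 = 40.14 dB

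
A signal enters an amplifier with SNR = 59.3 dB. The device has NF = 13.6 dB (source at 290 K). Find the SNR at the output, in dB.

By definition F = SNR_in/SNR_out, so in dB: SNR_out = SNR_in − NF
SNR_out = 59.3 − 13.6 = 45.7 dB

45.7 dB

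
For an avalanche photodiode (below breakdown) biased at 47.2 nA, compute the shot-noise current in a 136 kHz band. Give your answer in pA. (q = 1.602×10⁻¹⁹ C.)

I_n = √(2qI·B)
2qI·B = 2 × 1.602×10⁻¹⁹ × 4.72×10⁻⁸ × 1.36×10⁵ = 2.06×10⁻²¹ A²
I_n = √(2.06×10⁻²¹) = 4.54×10⁻¹¹ A = 45.4 pA

45.4 pA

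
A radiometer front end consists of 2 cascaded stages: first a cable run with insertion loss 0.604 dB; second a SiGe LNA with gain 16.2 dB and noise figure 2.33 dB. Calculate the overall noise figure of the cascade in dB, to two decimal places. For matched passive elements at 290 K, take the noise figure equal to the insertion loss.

2.93 dB

Convert to linear (a loss of L dB is a gain of −L dB): F_i = 10^(NF_i/10), G_i = 10^(G_i,dB/10)
  Stage 1: F_1 = 10^(0.604/10) = 1.149, G_1 = 10^(−0.604/10) = 0.8702
  Stage 2: F_2 = 10^(2.33/10) = 1.710, G_2 = 10^(16.2/10) = 41.69
Friis cascade:
  F = 1.149 + (1.710 − 1)/0.8702 = 1.965
NF = 10 log₁₀(1.965) = 2.93 dB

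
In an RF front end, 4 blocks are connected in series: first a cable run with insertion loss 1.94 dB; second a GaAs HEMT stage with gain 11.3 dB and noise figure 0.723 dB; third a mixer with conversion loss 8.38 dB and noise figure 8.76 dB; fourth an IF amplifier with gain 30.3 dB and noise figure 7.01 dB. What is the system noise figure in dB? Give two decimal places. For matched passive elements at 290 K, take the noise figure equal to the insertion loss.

Convert to linear (a loss of L dB is a gain of −L dB): F_i = 10^(NF_i/10), G_i = 10^(G_i,dB/10)
  Stage 1: F_1 = 10^(1.94/10) = 1.563, G_1 = 10^(−1.94/10) = 0.6397
  Stage 2: F_2 = 10^(0.723/10) = 1.181, G_2 = 10^(11.3/10) = 13.49
  Stage 3: F_3 = 10^(8.76/10) = 7.516, G_3 = 10^(−8.38/10) = 0.1452
  Stage 4: F_4 = 10^(7.01/10) = 5.023, G_4 = 10^(30.3/10) = 1072
Friis cascade:
  F = 1.563 + (1.181 − 1)/0.6397 + (7.516 − 1)/8.630 + (5.023 − 1)/1.253 = 5.812
NF = 10 log₁₀(5.812) = 7.64 dB

7.64 dB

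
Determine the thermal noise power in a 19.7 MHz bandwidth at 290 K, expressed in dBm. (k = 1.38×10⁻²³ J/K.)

−101.0 dBm

P_n = kTB = 1.38×10⁻²³ × 290 × 1.97×10⁷ = 7.88×10⁻¹⁴ W
In dBm: 10 log₁₀(7.88×10⁻¹⁴ / 10⁻³) = −101.0 dBm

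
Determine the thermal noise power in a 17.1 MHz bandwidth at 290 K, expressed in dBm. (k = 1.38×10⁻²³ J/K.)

P_n = kTB = 1.38×10⁻²³ × 290 × 1.71×10⁷ = 6.84×10⁻¹⁴ W
In dBm: 10 log₁₀(6.84×10⁻¹⁴ / 10⁻³) = −101.6 dBm

−101.6 dBm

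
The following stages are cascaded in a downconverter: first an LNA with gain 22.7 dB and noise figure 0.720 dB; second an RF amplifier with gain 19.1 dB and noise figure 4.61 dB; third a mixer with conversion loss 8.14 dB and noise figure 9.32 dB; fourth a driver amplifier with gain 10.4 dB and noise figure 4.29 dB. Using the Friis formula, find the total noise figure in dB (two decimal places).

Convert to linear (a loss of L dB is a gain of −L dB): F_i = 10^(NF_i/10), G_i = 10^(G_i,dB/10)
  Stage 1: F_1 = 10^(0.720/10) = 1.180, G_1 = 10^(22.7/10) = 186.2
  Stage 2: F_2 = 10^(4.61/10) = 2.891, G_2 = 10^(19.1/10) = 81.28
  Stage 3: F_3 = 10^(9.32/10) = 8.551, G_3 = 10^(−8.14/10) = 0.1535
  Stage 4: F_4 = 10^(4.29/10) = 2.685, G_4 = 10^(10.4/10) = 10.96
Friis cascade:
  F = 1.180 + (2.891 − 1)/186.2 + (8.551 − 1)/1.514×10⁴ + (2.685 − 1)/2323 = 1.192
NF = 10 log₁₀(1.192) = 0.76 dB

0.76 dB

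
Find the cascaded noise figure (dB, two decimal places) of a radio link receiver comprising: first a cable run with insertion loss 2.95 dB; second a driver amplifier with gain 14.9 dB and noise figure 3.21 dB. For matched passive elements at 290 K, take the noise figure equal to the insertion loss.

6.16 dB

Convert to linear (a loss of L dB is a gain of −L dB): F_i = 10^(NF_i/10), G_i = 10^(G_i,dB/10)
  Stage 1: F_1 = 10^(2.95/10) = 1.972, G_1 = 10^(−2.95/10) = 0.5070
  Stage 2: F_2 = 10^(3.21/10) = 2.094, G_2 = 10^(14.9/10) = 30.90
Friis cascade:
  F = 1.972 + (2.094 − 1)/0.5070 = 4.130
NF = 10 log₁₀(4.130) = 6.16 dB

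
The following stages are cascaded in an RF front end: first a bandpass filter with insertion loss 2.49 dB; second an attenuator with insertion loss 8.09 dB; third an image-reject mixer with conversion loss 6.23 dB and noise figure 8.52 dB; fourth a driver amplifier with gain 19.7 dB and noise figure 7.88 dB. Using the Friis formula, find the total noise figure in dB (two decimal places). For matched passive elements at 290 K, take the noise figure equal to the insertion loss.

Convert to linear (a loss of L dB is a gain of −L dB): F_i = 10^(NF_i/10), G_i = 10^(G_i,dB/10)
  Stage 1: F_1 = 10^(2.49/10) = 1.774, G_1 = 10^(−2.49/10) = 0.5636
  Stage 2: F_2 = 10^(8.09/10) = 6.442, G_2 = 10^(−8.09/10) = 0.1552
  Stage 3: F_3 = 10^(8.52/10) = 7.112, G_3 = 10^(−6.23/10) = 0.2382
  Stage 4: F_4 = 10^(7.88/10) = 6.138, G_4 = 10^(19.7/10) = 93.33
Friis cascade:
  F = 1.774 + (6.442 − 1)/0.5636 + (7.112 − 1)/0.08750 + (6.138 − 1)/0.02084 = 327.8
NF = 10 log₁₀(327.8) = 25.16 dB

25.16 dB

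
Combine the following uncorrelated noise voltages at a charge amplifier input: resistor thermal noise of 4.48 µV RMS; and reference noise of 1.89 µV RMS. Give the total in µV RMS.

4.86 µV

Uncorrelated sources add in power (mean-square): V_tot = √(ΣV_i²)
V_tot = √[(4.48×10⁻⁶)² + (1.89×10⁻⁶)²] = 4.86×10⁻⁶ V = 4.86 µV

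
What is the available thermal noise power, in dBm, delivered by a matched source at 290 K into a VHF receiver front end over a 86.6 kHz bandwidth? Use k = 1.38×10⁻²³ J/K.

−124.6 dBm

P_n = kTB = 1.38×10⁻²³ × 290 × 8.66×10⁴ = 3.47×10⁻¹⁶ W
In dBm: 10 log₁₀(3.47×10⁻¹⁶ / 10⁻³) = −124.6 dBm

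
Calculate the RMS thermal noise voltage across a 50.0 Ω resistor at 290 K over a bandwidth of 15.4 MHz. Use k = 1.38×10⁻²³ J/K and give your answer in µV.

V_n = √(4kTRB)
4kTRB = 4 × 1.38×10⁻²³ × 290 × 5.00×10¹ × 1.54×10⁷ = 1.23×10⁻¹¹ V²
V_n = √(1.23×10⁻¹¹) = 3.51×10⁻⁶ V = 3.51 µV

3.51 µV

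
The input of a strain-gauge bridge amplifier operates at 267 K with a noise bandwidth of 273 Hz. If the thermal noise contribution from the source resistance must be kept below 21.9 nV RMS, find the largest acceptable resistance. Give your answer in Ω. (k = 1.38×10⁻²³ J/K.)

119 Ω

Johnson–Nyquist: V_n = √(4kTRB) ⇒ R = V_n² / (4kTB)
4kTB = 4 × 1.38×10⁻²³ × 267 × 2.73×10² = 4.02×10⁻¹⁸
R = (2.19×10⁻⁸)² / 4.02×10⁻¹⁸ = 1.19×10² Ω = 119 Ω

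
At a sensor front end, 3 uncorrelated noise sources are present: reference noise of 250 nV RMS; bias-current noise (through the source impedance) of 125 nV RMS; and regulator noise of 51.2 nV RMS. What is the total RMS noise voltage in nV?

284 nV

Uncorrelated sources add in power (mean-square): V_tot = √(ΣV_i²)
V_tot = √[(2.50×10⁻⁷)² + (1.25×10⁻⁷)² + (5.12×10⁻⁸)²] = 2.84×10⁻⁷ V = 284 nV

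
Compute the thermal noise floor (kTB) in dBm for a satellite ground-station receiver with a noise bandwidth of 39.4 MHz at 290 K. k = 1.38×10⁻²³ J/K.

P_n = kTB = 1.38×10⁻²³ × 290 × 3.94×10⁷ = 1.58×10⁻¹³ W
In dBm: 10 log₁₀(1.58×10⁻¹³ / 10⁻³) = −98.0 dBm

−98.0 dBm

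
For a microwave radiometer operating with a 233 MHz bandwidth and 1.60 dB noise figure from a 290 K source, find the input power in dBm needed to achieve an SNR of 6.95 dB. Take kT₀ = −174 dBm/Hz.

Sensitivity = −174 + 10 log₁₀(B) + NF + SNR_min
= −174 + 83.67 + 1.60 + 6.95
= −81.78 dBm → −81.8 dBm

−81.8 dBm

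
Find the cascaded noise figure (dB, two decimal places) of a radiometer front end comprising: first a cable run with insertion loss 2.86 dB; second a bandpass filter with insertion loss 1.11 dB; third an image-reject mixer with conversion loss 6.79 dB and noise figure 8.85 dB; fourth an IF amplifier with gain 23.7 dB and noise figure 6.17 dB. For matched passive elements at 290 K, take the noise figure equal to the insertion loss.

17.52 dB

Convert to linear (a loss of L dB is a gain of −L dB): F_i = 10^(NF_i/10), G_i = 10^(G_i,dB/10)
  Stage 1: F_1 = 10^(2.86/10) = 1.932, G_1 = 10^(−2.86/10) = 0.5176
  Stage 2: F_2 = 10^(1.11/10) = 1.291, G_2 = 10^(−1.11/10) = 0.7745
  Stage 3: F_3 = 10^(8.85/10) = 7.674, G_3 = 10^(−6.79/10) = 0.2094
  Stage 4: F_4 = 10^(6.17/10) = 4.140, G_4 = 10^(23.7/10) = 234.4
Friis cascade:
  F = 1.932 + (1.291 − 1)/0.5176 + (7.674 − 1)/0.4009 + (4.140 − 1)/0.08395 = 56.55
NF = 10 log₁₀(56.55) = 17.52 dB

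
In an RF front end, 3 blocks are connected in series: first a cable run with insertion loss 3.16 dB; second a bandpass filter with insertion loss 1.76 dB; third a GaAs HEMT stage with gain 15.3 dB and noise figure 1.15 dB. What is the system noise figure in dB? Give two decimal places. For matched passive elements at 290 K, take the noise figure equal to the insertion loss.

6.07 dB

Convert to linear (a loss of L dB is a gain of −L dB): F_i = 10^(NF_i/10), G_i = 10^(G_i,dB/10)
  Stage 1: F_1 = 10^(3.16/10) = 2.070, G_1 = 10^(−3.16/10) = 0.4831
  Stage 2: F_2 = 10^(1.76/10) = 1.500, G_2 = 10^(−1.76/10) = 0.6668
  Stage 3: F_3 = 10^(1.15/10) = 1.303, G_3 = 10^(15.3/10) = 33.88
Friis cascade:
  F = 2.070 + (1.500 − 1)/0.4831 + (1.303 − 1)/0.3221 = 4.046
NF = 10 log₁₀(4.046) = 6.07 dB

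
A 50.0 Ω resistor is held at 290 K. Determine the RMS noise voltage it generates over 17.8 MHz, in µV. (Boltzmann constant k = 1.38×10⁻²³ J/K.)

V_n = √(4kTRB)
4kTRB = 4 × 1.38×10⁻²³ × 290 × 5.00×10¹ × 1.78×10⁷ = 1.42×10⁻¹¹ V²
V_n = √(1.42×10⁻¹¹) = 3.77×10⁻⁶ V = 3.77 µV

3.77 µV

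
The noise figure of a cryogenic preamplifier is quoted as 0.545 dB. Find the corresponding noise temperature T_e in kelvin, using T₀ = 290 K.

F = 10^(0.545/10) = 1.1337
T_e = (F − 1)·T₀ = (1.1337 − 1) × 290 = 38.8 K

38.8 K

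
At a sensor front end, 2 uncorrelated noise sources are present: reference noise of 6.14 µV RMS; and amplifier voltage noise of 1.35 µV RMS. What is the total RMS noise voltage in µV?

Uncorrelated sources add in power (mean-square): V_tot = √(ΣV_i²)
V_tot = √[(6.14×10⁻⁶)² + (1.35×10⁻⁶)²] = 6.29×10⁻⁶ V = 6.29 µV

6.29 µV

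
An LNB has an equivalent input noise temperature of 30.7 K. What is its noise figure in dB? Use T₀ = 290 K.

F = 1 + T_e/T₀ = 1 + 30.7/290 = 1.10586
NF = 10 log₁₀(1.10586) = 0.437 dB

0.437 dB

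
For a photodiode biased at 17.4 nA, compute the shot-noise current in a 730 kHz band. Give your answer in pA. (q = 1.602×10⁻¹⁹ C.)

63.8 pA

I_n = √(2qI·B)
2qI·B = 2 × 1.602×10⁻¹⁹ × 1.74×10⁻⁸ × 7.30×10⁵ = 4.07×10⁻²¹ A²
I_n = √(4.07×10⁻²¹) = 6.38×10⁻¹¹ A = 63.8 pA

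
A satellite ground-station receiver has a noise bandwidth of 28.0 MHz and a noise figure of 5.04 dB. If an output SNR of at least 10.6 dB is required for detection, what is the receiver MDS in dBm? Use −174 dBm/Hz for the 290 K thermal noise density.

−83.9 dBm

Sensitivity = −174 + 10 log₁₀(B) + NF + SNR_min
= −174 + 74.47 + 5.04 + 10.6
= −83.89 dBm → −83.9 dBm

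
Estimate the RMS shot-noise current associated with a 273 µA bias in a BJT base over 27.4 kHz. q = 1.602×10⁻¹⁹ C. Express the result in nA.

1.55 nA

I_n = √(2qI·B)
2qI·B = 2 × 1.602×10⁻¹⁹ × 2.73×10⁻⁴ × 2.74×10⁴ = 2.40×10⁻¹⁸ A²
I_n = √(2.40×10⁻¹⁸) = 1.55×10⁻⁹ A = 1.55 nA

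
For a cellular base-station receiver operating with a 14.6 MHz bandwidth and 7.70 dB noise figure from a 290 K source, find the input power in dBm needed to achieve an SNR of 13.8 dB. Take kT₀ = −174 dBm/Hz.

Sensitivity = −174 + 10 log₁₀(B) + NF + SNR_min
= −174 + 71.64 + 7.70 + 13.8
= −80.86 dBm → −80.9 dBm

−80.9 dBm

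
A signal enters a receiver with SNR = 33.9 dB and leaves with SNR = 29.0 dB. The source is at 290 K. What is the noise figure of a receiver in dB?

4.9 dB

NF (dB) = SNR_in(dB) − SNR_out(dB) when the source is at T₀
NF = 33.9 − 29.0 = 4.9 dB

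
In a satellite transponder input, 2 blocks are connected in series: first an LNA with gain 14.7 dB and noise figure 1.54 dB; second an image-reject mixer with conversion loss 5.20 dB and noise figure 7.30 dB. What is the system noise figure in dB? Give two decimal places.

1.97 dB

Convert to linear (a loss of L dB is a gain of −L dB): F_i = 10^(NF_i/10), G_i = 10^(G_i,dB/10)
  Stage 1: F_1 = 10^(1.54/10) = 1.426, G_1 = 10^(14.7/10) = 29.51
  Stage 2: F_2 = 10^(7.30/10) = 5.370, G_2 = 10^(−5.20/10) = 0.3020
Friis cascade:
  F = 1.426 + (5.370 − 1)/29.51 = 1.574
NF = 10 log₁₀(1.574) = 1.97 dB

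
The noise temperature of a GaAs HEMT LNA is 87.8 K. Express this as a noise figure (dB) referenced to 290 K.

F = 1 + T_e/T₀ = 1 + 87.8/290 = 1.30276
NF = 10 log₁₀(1.30276) = 1.15 dB

1.15 dB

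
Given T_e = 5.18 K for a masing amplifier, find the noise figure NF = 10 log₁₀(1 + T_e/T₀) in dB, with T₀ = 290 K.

F = 1 + T_e/T₀ = 1 + 5.18/290 = 1.01786
NF = 10 log₁₀(1.01786) = 0.077 dB

0.077 dB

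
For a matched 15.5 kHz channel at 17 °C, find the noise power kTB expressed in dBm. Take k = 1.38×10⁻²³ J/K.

−132.1 dBm

T = 17 °C + 273.15 = 290.15 K
P_n = kTB = 1.38×10⁻²³ × 290.15 × 1.55×10⁴ = 6.21×10⁻¹⁷ W
In dBm: 10 log₁₀(6.21×10⁻¹⁷ / 10⁻³) = −132.1 dBm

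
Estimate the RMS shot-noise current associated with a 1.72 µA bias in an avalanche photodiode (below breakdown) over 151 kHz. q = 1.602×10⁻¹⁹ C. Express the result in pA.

288 pA

I_n = √(2qI·B)
2qI·B = 2 × 1.602×10⁻¹⁹ × 1.72×10⁻⁶ × 1.51×10⁵ = 8.32×10⁻²⁰ A²
I_n = √(8.32×10⁻²⁰) = 2.88×10⁻¹⁰ A = 288 pA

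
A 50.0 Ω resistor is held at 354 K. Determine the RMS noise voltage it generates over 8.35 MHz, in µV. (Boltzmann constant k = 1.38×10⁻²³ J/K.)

V_n = √(4kTRB)
4kTRB = 4 × 1.38×10⁻²³ × 354 × 5.00×10¹ × 8.35×10⁶ = 8.16×10⁻¹² V²
V_n = √(8.16×10⁻¹²) = 2.86×10⁻⁶ V = 2.86 µV

2.86 µV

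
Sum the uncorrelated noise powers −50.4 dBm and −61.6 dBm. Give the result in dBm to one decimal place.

Convert to linear, add, convert back:
P₁ = 9.12×10⁻⁹ W, P₂ = 6.92×10⁻¹⁰ W
P_tot = 9.81×10⁻⁹ W → 10 log₁₀(P_tot / 10⁻³) = −50.1 dBm

−50.1 dBm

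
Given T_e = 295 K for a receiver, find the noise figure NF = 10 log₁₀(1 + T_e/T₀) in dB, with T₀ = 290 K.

3.05 dB

F = 1 + T_e/T₀ = 1 + 295/290 = 2.01724
NF = 10 log₁₀(2.01724) = 3.05 dB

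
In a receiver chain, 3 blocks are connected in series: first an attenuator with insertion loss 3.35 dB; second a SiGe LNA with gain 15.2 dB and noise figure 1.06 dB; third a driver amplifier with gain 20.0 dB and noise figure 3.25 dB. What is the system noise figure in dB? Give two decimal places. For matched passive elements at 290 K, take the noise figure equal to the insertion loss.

4.52 dB

Convert to linear (a loss of L dB is a gain of −L dB): F_i = 10^(NF_i/10), G_i = 10^(G_i,dB/10)
  Stage 1: F_1 = 10^(3.35/10) = 2.163, G_1 = 10^(−3.35/10) = 0.4624
  Stage 2: F_2 = 10^(1.06/10) = 1.276, G_2 = 10^(15.2/10) = 33.11
  Stage 3: F_3 = 10^(3.25/10) = 2.113, G_3 = 10^(20.0/10) = 100.0
Friis cascade:
  F = 2.163 + (1.276 − 1)/0.4624 + (2.113 − 1)/15.31 = 2.833
NF = 10 log₁₀(2.833) = 4.52 dB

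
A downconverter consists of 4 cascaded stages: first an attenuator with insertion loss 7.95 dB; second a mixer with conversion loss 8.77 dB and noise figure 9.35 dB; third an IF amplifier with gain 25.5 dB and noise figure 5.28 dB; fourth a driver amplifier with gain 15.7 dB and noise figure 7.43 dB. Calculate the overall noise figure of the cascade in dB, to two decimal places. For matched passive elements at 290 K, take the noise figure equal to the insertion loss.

22.20 dB

Convert to linear (a loss of L dB is a gain of −L dB): F_i = 10^(NF_i/10), G_i = 10^(G_i,dB/10)
  Stage 1: F_1 = 10^(7.95/10) = 6.237, G_1 = 10^(−7.95/10) = 0.1603
  Stage 2: F_2 = 10^(9.35/10) = 8.610, G_2 = 10^(−8.77/10) = 0.1327
  Stage 3: F_3 = 10^(5.28/10) = 3.373, G_3 = 10^(25.5/10) = 354.8
  Stage 4: F_4 = 10^(7.43/10) = 5.534, G_4 = 10^(15.7/10) = 37.15
Friis cascade:
  F = 6.237 + (8.610 − 1)/0.1603 + (3.373 − 1)/0.02128 + (5.534 − 1)/7.551 = 165.8
NF = 10 log₁₀(165.8) = 22.20 dB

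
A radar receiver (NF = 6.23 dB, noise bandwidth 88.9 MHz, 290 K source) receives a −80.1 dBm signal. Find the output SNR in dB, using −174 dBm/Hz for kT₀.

8.2 dB

Noise floor: N = −174 + 10 log₁₀(B) + NF
10 log₁₀(8.89×10⁷) = 79.49 dB
N = −174 + 79.49 + 6.23 = −88.28 dBm
SNR = P_sig − N = −80.1 − (−88.28) = 8.18 dB → 8.2 dB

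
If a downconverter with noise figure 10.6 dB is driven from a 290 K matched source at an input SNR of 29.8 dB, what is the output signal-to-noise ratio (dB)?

19.2 dB

By definition F = SNR_in/SNR_out, so in dB: SNR_out = SNR_in − NF
SNR_out = 29.8 − 10.6 = 19.2 dB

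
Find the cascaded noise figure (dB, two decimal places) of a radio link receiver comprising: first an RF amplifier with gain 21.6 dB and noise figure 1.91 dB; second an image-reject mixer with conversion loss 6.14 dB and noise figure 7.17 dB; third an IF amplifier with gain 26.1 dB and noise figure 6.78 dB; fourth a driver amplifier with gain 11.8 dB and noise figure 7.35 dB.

2.28 dB

Convert to linear (a loss of L dB is a gain of −L dB): F_i = 10^(NF_i/10), G_i = 10^(G_i,dB/10)
  Stage 1: F_1 = 10^(1.91/10) = 1.552, G_1 = 10^(21.6/10) = 144.5
  Stage 2: F_2 = 10^(7.17/10) = 5.212, G_2 = 10^(−6.14/10) = 0.2432
  Stage 3: F_3 = 10^(6.78/10) = 4.764, G_3 = 10^(26.1/10) = 407.4
  Stage 4: F_4 = 10^(7.35/10) = 5.433, G_4 = 10^(11.8/10) = 15.14
Friis cascade:
  F = 1.552 + (5.212 − 1)/144.5 + (4.764 − 1)/35.16 + (5.433 − 1)/1.432×10⁴ = 1.689
NF = 10 log₁₀(1.689) = 2.28 dB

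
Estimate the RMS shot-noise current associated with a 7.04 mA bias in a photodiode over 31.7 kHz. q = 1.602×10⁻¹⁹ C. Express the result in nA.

I_n = √(2qI·B)
2qI·B = 2 × 1.602×10⁻¹⁹ × 7.04×10⁻³ × 3.17×10⁴ = 7.15×10⁻¹⁷ A²
I_n = √(7.15×10⁻¹⁷) = 8.46×10⁻⁹ A = 8.46 nA

8.46 nA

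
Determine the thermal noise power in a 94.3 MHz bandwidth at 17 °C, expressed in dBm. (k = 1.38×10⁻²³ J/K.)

T = 17 °C + 273.15 = 290.15 K
P_n = kTB = 1.38×10⁻²³ × 290.15 × 9.43×10⁷ = 3.78×10⁻¹³ W
In dBm: 10 log₁₀(3.78×10⁻¹³ / 10⁻³) = −94.2 dBm

−94.2 dBm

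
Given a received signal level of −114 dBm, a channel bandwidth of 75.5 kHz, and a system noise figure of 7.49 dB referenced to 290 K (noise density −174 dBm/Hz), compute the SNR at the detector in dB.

3.7 dB

Noise floor: N = −174 + 10 log₁₀(B) + NF
10 log₁₀(7.55×10⁴) = 48.78 dB
N = −174 + 48.78 + 7.49 = −117.73 dBm
SNR = P_sig − N = −114 − (−117.73) = 3.73 dB → 3.7 dB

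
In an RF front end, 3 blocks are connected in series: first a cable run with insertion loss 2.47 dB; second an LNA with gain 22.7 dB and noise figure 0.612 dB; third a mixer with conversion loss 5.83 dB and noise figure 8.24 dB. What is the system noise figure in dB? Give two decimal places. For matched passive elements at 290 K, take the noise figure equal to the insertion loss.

3.20 dB

Convert to linear (a loss of L dB is a gain of −L dB): F_i = 10^(NF_i/10), G_i = 10^(G_i,dB/10)
  Stage 1: F_1 = 10^(2.47/10) = 1.766, G_1 = 10^(−2.47/10) = 0.5662
  Stage 2: F_2 = 10^(0.612/10) = 1.151, G_2 = 10^(22.7/10) = 186.2
  Stage 3: F_3 = 10^(8.24/10) = 6.668, G_3 = 10^(−5.83/10) = 0.2612
Friis cascade:
  F = 1.766 + (1.151 − 1)/0.5662 + (6.668 − 1)/105.4 = 2.087
NF = 10 log₁₀(2.087) = 3.20 dB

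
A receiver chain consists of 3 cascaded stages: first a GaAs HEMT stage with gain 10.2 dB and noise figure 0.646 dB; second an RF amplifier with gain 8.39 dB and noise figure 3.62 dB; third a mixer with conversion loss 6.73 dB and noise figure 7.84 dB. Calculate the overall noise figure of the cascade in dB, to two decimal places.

1.32 dB

Convert to linear (a loss of L dB is a gain of −L dB): F_i = 10^(NF_i/10), G_i = 10^(G_i,dB/10)
  Stage 1: F_1 = 10^(0.646/10) = 1.160, G_1 = 10^(10.2/10) = 10.47
  Stage 2: F_2 = 10^(3.62/10) = 2.301, G_2 = 10^(8.39/10) = 6.902
  Stage 3: F_3 = 10^(7.84/10) = 6.081, G_3 = 10^(−6.73/10) = 0.2123
Friis cascade:
  F = 1.160 + (2.301 − 1)/10.47 + (6.081 − 1)/72.28 = 1.355
NF = 10 log₁₀(1.355) = 1.32 dB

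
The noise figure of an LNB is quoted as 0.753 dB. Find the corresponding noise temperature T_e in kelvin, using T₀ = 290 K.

F = 10^(0.753/10) = 1.18932
T_e = (F − 1)·T₀ = (1.18932 − 1) × 290 = 54.9 K

54.9 K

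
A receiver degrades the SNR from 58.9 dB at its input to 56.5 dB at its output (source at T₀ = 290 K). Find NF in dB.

NF (dB) = SNR_in(dB) − SNR_out(dB) when the source is at T₀
NF = 58.9 − 56.5 = 2.4 dB

2.4 dB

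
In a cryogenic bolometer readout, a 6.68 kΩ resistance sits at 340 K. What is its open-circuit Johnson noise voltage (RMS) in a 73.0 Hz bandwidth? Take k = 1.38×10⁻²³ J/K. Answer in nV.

V_n = √(4kTRB)
4kTRB = 4 × 1.38×10⁻²³ × 340 × 6.68×10³ × 7.30×10¹ = 9.15×10⁻¹⁵ V²
V_n = √(9.15×10⁻¹⁵) = 9.57×10⁻⁸ V = 95.7 nV

95.7 nV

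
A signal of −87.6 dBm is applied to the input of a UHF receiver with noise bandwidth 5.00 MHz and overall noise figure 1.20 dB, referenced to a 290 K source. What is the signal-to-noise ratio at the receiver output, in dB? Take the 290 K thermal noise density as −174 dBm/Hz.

Noise floor: N = −174 + 10 log₁₀(B) + NF
10 log₁₀(5.00×10⁶) = 66.99 dB
N = −174 + 66.99 + 1.20 = −105.81 dBm
SNR = P_sig − N = −87.6 − (−105.81) = 18.21 dB → 18.2 dB

18.2 dB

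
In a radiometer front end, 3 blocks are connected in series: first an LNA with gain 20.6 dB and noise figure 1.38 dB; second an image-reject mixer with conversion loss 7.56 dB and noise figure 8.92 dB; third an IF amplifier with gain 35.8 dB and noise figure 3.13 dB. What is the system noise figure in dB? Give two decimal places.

Convert to linear (a loss of L dB is a gain of −L dB): F_i = 10^(NF_i/10), G_i = 10^(G_i,dB/10)
  Stage 1: F_1 = 10^(1.38/10) = 1.374, G_1 = 10^(20.6/10) = 114.8
  Stage 2: F_2 = 10^(8.92/10) = 7.798, G_2 = 10^(−7.56/10) = 0.1754
  Stage 3: F_3 = 10^(3.13/10) = 2.056, G_3 = 10^(35.8/10) = 3802
Friis cascade:
  F = 1.374 + (7.798 − 1)/114.8 + (2.056 − 1)/20.14 = 1.486
NF = 10 log₁₀(1.486) = 1.72 dB

1.72 dB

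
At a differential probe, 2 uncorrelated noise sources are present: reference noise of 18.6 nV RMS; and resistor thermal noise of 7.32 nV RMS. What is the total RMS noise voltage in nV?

20.0 nV

Uncorrelated sources add in power (mean-square): V_tot = √(ΣV_i²)
V_tot = √[(1.86×10⁻⁸)² + (7.32×10⁻⁹)²] = 2.00×10⁻⁸ V = 20.0 nV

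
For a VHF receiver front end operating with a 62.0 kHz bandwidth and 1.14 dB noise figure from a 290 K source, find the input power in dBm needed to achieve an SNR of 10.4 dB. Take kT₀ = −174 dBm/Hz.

Sensitivity = −174 + 10 log₁₀(B) + NF + SNR_min
= −174 + 47.92 + 1.14 + 10.4
= −114.54 dBm → −114.5 dBm

−114.5 dBm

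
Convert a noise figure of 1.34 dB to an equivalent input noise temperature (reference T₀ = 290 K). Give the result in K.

F = 10^(1.34/10) = 1.36144
T_e = (F − 1)·T₀ = (1.36144 − 1) × 290 = 105 K

105 K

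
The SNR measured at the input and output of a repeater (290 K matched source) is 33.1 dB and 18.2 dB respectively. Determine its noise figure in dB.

14.9 dB

NF (dB) = SNR_in(dB) − SNR_out(dB) when the source is at T₀
NF = 33.1 − 18.2 = 14.9 dB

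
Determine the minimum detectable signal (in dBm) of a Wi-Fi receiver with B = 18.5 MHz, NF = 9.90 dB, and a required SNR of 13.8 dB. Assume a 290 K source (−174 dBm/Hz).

Sensitivity = −174 + 10 log₁₀(B) + NF + SNR_min
= −174 + 72.67 + 9.90 + 13.8
= −77.63 dBm → −77.6 dBm

−77.6 dBm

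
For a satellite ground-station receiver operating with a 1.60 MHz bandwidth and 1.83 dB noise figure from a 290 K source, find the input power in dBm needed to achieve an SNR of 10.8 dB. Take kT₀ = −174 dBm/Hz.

Sensitivity = −174 + 10 log₁₀(B) + NF + SNR_min
= −174 + 62.04 + 1.83 + 10.8
= −99.33 dBm → −99.3 dBm

−99.3 dBm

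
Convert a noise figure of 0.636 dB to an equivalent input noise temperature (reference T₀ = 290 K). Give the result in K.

F = 10^(0.636/10) = 1.15771
T_e = (F − 1)·T₀ = (1.15771 − 1) × 290 = 45.7 K

45.7 K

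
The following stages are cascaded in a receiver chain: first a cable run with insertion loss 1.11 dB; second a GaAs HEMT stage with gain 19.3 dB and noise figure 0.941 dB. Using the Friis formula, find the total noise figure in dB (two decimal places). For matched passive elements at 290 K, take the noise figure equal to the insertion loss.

Convert to linear (a loss of L dB is a gain of −L dB): F_i = 10^(NF_i/10), G_i = 10^(G_i,dB/10)
  Stage 1: F_1 = 10^(1.11/10) = 1.291, G_1 = 10^(−1.11/10) = 0.7745
  Stage 2: F_2 = 10^(0.941/10) = 1.242, G_2 = 10^(19.3/10) = 85.11
Friis cascade:
  F = 1.291 + (1.242 − 1)/0.7745 = 1.604
NF = 10 log₁₀(1.604) = 2.05 dB

2.05 dB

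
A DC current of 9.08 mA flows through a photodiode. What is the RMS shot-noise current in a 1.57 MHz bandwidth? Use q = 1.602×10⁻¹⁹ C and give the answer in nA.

I_n = √(2qI·B)
2qI·B = 2 × 1.602×10⁻¹⁹ × 9.08×10⁻³ × 1.57×10⁶ = 4.57×10⁻¹⁵ A²
I_n = √(4.57×10⁻¹⁵) = 6.76×10⁻⁸ A = 67.6 nA

67.6 nA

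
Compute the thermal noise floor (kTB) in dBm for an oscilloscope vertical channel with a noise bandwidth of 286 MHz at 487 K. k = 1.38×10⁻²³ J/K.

P_n = kTB = 1.38×10⁻²³ × 487 × 2.86×10⁸ = 1.92×10⁻¹² W
In dBm: 10 log₁₀(1.92×10⁻¹² / 10⁻³) = −87.2 dBm

−87.2 dBm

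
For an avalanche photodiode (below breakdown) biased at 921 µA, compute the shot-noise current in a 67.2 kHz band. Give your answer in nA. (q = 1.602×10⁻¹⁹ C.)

I_n = √(2qI·B)
2qI·B = 2 × 1.602×10⁻¹⁹ × 9.21×10⁻⁴ × 6.72×10⁴ = 1.98×10⁻¹⁷ A²
I_n = √(1.98×10⁻¹⁷) = 4.45×10⁻⁹ A = 4.45 nA

4.45 nA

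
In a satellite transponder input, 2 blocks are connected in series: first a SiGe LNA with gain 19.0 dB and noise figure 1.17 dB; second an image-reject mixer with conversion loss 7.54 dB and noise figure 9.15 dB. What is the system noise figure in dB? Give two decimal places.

1.46 dB

Convert to linear (a loss of L dB is a gain of −L dB): F_i = 10^(NF_i/10), G_i = 10^(G_i,dB/10)
  Stage 1: F_1 = 10^(1.17/10) = 1.309, G_1 = 10^(19.0/10) = 79.43
  Stage 2: F_2 = 10^(9.15/10) = 8.222, G_2 = 10^(−7.54/10) = 0.1762
Friis cascade:
  F = 1.309 + (8.222 − 1)/79.43 = 1.400
NF = 10 log₁₀(1.400) = 1.46 dB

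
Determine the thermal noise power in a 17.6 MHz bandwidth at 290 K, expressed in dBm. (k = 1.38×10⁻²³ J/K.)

−101.5 dBm

P_n = kTB = 1.38×10⁻²³ × 290 × 1.76×10⁷ = 7.04×10⁻¹⁴ W
In dBm: 10 log₁₀(7.04×10⁻¹⁴ / 10⁻³) = −101.5 dBm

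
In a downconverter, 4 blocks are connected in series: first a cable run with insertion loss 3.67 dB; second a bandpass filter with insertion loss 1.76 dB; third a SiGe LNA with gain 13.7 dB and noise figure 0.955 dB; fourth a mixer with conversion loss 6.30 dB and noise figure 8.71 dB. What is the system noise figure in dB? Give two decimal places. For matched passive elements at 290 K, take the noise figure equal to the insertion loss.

7.25 dB

Convert to linear (a loss of L dB is a gain of −L dB): F_i = 10^(NF_i/10), G_i = 10^(G_i,dB/10)
  Stage 1: F_1 = 10^(3.67/10) = 2.328, G_1 = 10^(−3.67/10) = 0.4295
  Stage 2: F_2 = 10^(1.76/10) = 1.500, G_2 = 10^(−1.76/10) = 0.6668
  Stage 3: F_3 = 10^(0.955/10) = 1.246, G_3 = 10^(13.7/10) = 23.44
  Stage 4: F_4 = 10^(8.71/10) = 7.430, G_4 = 10^(−6.30/10) = 0.2344
Friis cascade:
  F = 2.328 + (1.500 − 1)/0.4295 + (1.246 − 1)/0.2864 + (7.430 − 1)/6.714 = 5.308
NF = 10 log₁₀(5.308) = 7.25 dB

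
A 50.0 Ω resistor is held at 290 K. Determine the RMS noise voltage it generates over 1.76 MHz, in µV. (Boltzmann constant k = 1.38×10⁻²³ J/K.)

1.19 µV

V_n = √(4kTRB)
4kTRB = 4 × 1.38×10⁻²³ × 290 × 5.00×10¹ × 1.76×10⁶ = 1.41×10⁻¹² V²
V_n = √(1.41×10⁻¹²) = 1.19×10⁻⁶ V = 1.19 µV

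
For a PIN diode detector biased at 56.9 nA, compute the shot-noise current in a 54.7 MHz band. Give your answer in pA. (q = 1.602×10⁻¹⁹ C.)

999 pA

I_n = √(2qI·B)
2qI·B = 2 × 1.602×10⁻¹⁹ × 5.69×10⁻⁸ × 5.47×10⁷ = 9.97×10⁻¹⁹ A²
I_n = √(9.97×10⁻¹⁹) = 9.99×10⁻¹⁰ A = 999 pA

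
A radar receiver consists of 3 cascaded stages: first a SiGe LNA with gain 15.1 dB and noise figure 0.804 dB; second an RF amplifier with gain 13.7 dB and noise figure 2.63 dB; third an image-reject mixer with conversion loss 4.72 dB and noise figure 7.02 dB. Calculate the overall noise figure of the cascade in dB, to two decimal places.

0.91 dB

Convert to linear (a loss of L dB is a gain of −L dB): F_i = 10^(NF_i/10), G_i = 10^(G_i,dB/10)
  Stage 1: F_1 = 10^(0.804/10) = 1.203, G_1 = 10^(15.1/10) = 32.36
  Stage 2: F_2 = 10^(2.63/10) = 1.832, G_2 = 10^(13.7/10) = 23.44
  Stage 3: F_3 = 10^(7.02/10) = 5.035, G_3 = 10^(−4.72/10) = 0.3373
Friis cascade:
  F = 1.203 + (1.832 − 1)/32.36 + (5.035 − 1)/758.6 = 1.234
NF = 10 log₁₀(1.234) = 0.91 dB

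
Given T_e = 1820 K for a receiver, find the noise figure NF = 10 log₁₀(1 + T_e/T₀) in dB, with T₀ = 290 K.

8.62 dB

F = 1 + T_e/T₀ = 1 + 1820/290 = 7.27586
NF = 10 log₁₀(7.27586) = 8.62 dB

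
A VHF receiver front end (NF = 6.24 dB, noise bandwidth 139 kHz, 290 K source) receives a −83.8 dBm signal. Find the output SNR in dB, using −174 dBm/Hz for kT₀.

32.5 dB

Noise floor: N = −174 + 10 log₁₀(B) + NF
10 log₁₀(1.39×10⁵) = 51.43 dB
N = −174 + 51.43 + 6.24 = −116.33 dBm
SNR = P_sig − N = −83.8 − (−116.33) = 32.53 dB → 32.5 dB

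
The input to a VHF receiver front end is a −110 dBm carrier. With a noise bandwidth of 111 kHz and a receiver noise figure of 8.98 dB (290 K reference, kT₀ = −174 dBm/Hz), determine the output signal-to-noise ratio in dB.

Noise floor: N = −174 + 10 log₁₀(B) + NF
10 log₁₀(1.11×10⁵) = 50.45 dB
N = −174 + 50.45 + 8.98 = −114.57 dBm
SNR = P_sig − N = −110 − (−114.57) = 4.57 dB → 4.6 dB

4.6 dB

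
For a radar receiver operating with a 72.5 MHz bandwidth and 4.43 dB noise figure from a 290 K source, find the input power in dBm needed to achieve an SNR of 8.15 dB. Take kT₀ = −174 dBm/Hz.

−82.8 dBm

Sensitivity = −174 + 10 log₁₀(B) + NF + SNR_min
= −174 + 78.6 + 4.43 + 8.15
= −82.82 dBm → −82.8 dBm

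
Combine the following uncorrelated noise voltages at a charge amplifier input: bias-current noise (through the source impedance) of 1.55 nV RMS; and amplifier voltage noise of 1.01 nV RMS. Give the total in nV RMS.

Uncorrelated sources add in power (mean-square): V_tot = √(ΣV_i²)
V_tot = √[(1.55×10⁻⁹)² + (1.01×10⁻⁹)²] = 1.85×10⁻⁹ V = 1.85 nV

1.85 nV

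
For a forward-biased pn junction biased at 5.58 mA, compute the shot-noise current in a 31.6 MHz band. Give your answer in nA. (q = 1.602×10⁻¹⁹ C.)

I_n = √(2qI·B)
2qI·B = 2 × 1.602×10⁻¹⁹ × 5.58×10⁻³ × 3.16×10⁷ = 5.65×10⁻¹⁴ A²
I_n = √(5.65×10⁻¹⁴) = 2.38×10⁻⁷ A = 238 nA

238 nA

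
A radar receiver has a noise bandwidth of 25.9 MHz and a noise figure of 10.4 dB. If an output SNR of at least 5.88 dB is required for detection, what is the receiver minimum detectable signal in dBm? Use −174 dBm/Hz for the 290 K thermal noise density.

−83.6 dBm

Sensitivity = −174 + 10 log₁₀(B) + NF + SNR_min
= −174 + 74.13 + 10.4 + 5.88
= −83.59 dBm → −83.6 dBm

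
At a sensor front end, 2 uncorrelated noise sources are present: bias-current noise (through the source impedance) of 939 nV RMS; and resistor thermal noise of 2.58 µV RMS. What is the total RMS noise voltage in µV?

Uncorrelated sources add in power (mean-square): V_tot = √(ΣV_i²)
V_tot = √[(9.39×10⁻⁷)² + (2.58×10⁻⁶)²] = 2.75×10⁻⁶ V = 2.75 µV

2.75 µV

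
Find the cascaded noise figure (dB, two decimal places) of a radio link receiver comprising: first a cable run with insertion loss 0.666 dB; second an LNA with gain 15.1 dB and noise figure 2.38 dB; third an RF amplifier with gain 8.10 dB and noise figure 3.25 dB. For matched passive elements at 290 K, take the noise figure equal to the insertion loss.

3.13 dB

Convert to linear (a loss of L dB is a gain of −L dB): F_i = 10^(NF_i/10), G_i = 10^(G_i,dB/10)
  Stage 1: F_1 = 10^(0.666/10) = 1.166, G_1 = 10^(−0.666/10) = 0.8578
  Stage 2: F_2 = 10^(2.38/10) = 1.730, G_2 = 10^(15.1/10) = 32.36
  Stage 3: F_3 = 10^(3.25/10) = 2.113, G_3 = 10^(8.10/10) = 6.457
Friis cascade:
  F = 1.166 + (1.730 − 1)/0.8578 + (2.113 − 1)/27.76 = 2.057
NF = 10 log₁₀(2.057) = 3.13 dB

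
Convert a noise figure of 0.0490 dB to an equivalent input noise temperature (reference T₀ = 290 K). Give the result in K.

F = 10^(0.0490/10) = 1.01135
T_e = (F − 1)·T₀ = (1.01135 − 1) × 290 = 3.29 K

3.29 K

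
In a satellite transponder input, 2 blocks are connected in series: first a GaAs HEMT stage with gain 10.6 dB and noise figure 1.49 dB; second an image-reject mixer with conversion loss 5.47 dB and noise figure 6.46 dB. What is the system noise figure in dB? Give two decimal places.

2.32 dB

Convert to linear (a loss of L dB is a gain of −L dB): F_i = 10^(NF_i/10), G_i = 10^(G_i,dB/10)
  Stage 1: F_1 = 10^(1.49/10) = 1.409, G_1 = 10^(10.6/10) = 11.48
  Stage 2: F_2 = 10^(6.46/10) = 4.426, G_2 = 10^(−5.47/10) = 0.2838
Friis cascade:
  F = 1.409 + (4.426 − 1)/11.48 = 1.708
NF = 10 log₁₀(1.708) = 2.32 dB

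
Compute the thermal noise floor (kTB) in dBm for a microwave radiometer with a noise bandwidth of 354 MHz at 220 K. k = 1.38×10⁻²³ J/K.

−89.7 dBm

P_n = kTB = 1.38×10⁻²³ × 220 × 3.54×10⁸ = 1.07×10⁻¹² W
In dBm: 10 log₁₀(1.07×10⁻¹² / 10⁻³) = −89.7 dBm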